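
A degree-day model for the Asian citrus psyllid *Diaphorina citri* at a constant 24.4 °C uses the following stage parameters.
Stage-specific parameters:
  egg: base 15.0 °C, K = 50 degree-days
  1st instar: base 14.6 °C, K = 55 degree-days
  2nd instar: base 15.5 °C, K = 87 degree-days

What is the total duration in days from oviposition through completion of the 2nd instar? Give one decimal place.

egg: 50 / (24.4 − 15.0) = 50 / 9.4 = 5.319 d.
1st instar: 55 / (24.4 − 14.6) = 55 / 9.8 = 5.612 d.
2nd instar: 87 / (24.4 − 15.5) = 87 / 8.9 = 9.775 d.
Sum = 20.707 ≈ 20.7 days.

20.7 days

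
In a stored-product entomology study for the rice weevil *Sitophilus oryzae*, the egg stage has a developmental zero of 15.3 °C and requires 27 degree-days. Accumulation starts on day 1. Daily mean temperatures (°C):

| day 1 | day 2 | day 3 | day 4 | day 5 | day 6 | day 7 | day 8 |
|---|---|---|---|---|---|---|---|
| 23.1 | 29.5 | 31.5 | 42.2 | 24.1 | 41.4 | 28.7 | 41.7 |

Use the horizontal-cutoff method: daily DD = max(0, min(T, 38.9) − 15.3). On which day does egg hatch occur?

Daily DD above 15.3 °C (capped at 23.6): 7.8, 14.2, 16.2, 23.6, 8.8, 23.6, 13.4, 23.6.
Cumulative: 7.8, 22.0, 38.2, 61.8, 70.6, 94.2, 107.6, 131.2.
The total first reaches 27 DD on day 3.

day 3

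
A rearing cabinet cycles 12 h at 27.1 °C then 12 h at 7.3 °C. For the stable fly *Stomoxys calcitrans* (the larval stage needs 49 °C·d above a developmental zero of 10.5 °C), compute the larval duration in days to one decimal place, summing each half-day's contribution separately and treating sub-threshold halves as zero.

5.9 days

Day half: max(0, 27.1 − 10.5) × 0.5 = 16.6 × 0.5 = 8.30 DD.
Night half: max(0, 7.3 − 10.5) × 0.5 = 0.0 × 0.5 = 0.00 DD.
Per 24 h: 8.30 DD/day.
Duration = 49 / 8.30 = 5.904 ≈ 5.9 days.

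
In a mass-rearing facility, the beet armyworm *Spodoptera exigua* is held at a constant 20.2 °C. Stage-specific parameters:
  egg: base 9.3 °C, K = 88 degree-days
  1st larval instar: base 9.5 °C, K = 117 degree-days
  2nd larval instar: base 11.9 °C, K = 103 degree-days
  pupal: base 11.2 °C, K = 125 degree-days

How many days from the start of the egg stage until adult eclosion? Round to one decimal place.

45.3 days

egg: 88 / (20.2 − 9.3) = 88 / 10.9 = 8.073 d.
1st larval instar: 117 / (20.2 − 9.5) = 117 / 10.7 = 10.935 d.
2nd larval instar: 103 / (20.2 − 11.9) = 103 / 8.3 = 12.410 d.
pupal: 125 / (20.2 − 11.2) = 125 / 9.0 = 13.889 d.
Sum = 45.307 ≈ 45.3 days.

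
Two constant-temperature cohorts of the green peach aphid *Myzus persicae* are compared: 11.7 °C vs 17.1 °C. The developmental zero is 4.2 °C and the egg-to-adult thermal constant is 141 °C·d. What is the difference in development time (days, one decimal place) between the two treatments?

At 11.7 °C: 141 / (11.7 − 4.2) = 141 / 7.5 = 18.800 d.
At 17.1 °C: 141 / (17.1 − 4.2) = 141 / 12.9 = 10.930 d.
Difference = |18.800 − 10.930| = 7.870 ≈ 7.9 days.

7.9 days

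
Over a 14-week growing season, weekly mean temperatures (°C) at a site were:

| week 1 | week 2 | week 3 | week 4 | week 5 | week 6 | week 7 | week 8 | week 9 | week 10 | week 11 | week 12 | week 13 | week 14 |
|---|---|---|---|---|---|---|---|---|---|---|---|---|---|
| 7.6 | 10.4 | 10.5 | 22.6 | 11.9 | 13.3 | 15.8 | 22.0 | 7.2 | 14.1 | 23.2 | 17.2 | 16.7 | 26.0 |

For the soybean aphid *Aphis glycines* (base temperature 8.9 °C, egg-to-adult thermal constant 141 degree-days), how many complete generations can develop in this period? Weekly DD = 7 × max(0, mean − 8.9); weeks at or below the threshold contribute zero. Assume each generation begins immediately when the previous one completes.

4 generations

Weekly DD (7 × max(0, T̄ − 8.9)): 0.0, 10.5, 11.2, 95.9, 21.0, 30.8, 48.3, 91.7, 0.0, 36.4, 100.1, 58.1, 54.6, 119.7.
Season total = 678.3 DD.
Complete generations = ⌊678.3 / 141⌋ = 4.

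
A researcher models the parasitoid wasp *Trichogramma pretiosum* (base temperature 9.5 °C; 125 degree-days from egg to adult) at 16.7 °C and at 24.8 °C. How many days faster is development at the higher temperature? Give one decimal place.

At 16.7 °C: 125 / (16.7 − 9.5) = 125 / 7.2 = 17.361 d.
At 24.8 °C: 125 / (24.8 − 9.5) = 125 / 15.3 = 8.170 d.
Difference = |17.361 − 8.170| = 9.191 ≈ 9.2 days.

9.2 days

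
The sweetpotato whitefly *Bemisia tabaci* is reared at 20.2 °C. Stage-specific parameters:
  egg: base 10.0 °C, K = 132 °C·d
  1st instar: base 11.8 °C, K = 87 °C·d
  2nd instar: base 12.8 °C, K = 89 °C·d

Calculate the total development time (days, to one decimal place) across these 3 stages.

35.3 days

egg: 132 / (20.2 − 10.0) = 132 / 10.2 = 12.941 d.
1st instar: 87 / (20.2 − 11.8) = 87 / 8.4 = 10.357 d.
2nd instar: 89 / (20.2 − 12.8) = 89 / 7.4 = 12.027 d.
Sum = 35.325 ≈ 35.3 days.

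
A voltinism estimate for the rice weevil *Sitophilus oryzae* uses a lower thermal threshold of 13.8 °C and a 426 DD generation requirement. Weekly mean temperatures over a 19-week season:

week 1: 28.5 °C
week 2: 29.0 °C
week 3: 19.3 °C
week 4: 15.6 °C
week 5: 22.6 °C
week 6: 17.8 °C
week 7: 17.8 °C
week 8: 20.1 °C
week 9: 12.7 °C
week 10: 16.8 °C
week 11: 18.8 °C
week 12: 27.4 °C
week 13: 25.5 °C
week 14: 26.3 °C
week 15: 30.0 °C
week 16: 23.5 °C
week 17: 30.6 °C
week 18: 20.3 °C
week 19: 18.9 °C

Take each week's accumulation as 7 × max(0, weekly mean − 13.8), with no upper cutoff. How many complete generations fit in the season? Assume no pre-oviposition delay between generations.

Weekly DD (7 × max(0, T̄ − 13.8)): 102.9, 106.4, 38.5, 12.6, 61.6, 28.0, 28.0, 44.1, 0.0, 21.0, 35.0, 95.2, 81.9, 87.5, 113.4, 67.9, 117.6, 45.5, 35.7.
Season total = 1122.8 DD.
Complete generations = ⌊1122.8 / 426⌋ = 2.

2 generations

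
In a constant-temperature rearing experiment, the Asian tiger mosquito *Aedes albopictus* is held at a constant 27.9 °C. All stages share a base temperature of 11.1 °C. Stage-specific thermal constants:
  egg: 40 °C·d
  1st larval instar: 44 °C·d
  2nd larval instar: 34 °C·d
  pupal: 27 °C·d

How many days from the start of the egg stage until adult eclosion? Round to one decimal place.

8.6 days

Daily accumulation at 27.9 °C = 27.9 − 11.1 = 16.8 DD/day.
Total K = 40 + 44 + 34 + 27 = 145 DD.
Total duration = 145 / 16.8 = 8.631 ≈ 8.6 days.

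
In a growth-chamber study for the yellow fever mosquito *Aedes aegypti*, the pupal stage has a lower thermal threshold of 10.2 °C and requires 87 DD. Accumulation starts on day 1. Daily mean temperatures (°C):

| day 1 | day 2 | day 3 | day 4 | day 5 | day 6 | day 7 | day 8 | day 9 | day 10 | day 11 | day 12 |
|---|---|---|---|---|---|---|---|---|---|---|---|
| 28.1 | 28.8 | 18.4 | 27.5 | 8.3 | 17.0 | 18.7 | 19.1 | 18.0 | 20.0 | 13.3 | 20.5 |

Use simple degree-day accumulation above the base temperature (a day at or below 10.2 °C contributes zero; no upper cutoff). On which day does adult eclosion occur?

Daily DD above 10.2 °C: 17.9, 18.6, 8.2, 17.3, 0.0, 6.8, 8.5, 8.9, 7.8, 9.8, 3.1, 10.3.
Cumulative: 17.9, 36.5, 44.7, 62.0, 62.0, 68.8, 77.3, 86.2, 94.0, 103.8, 106.9, 117.2.
The total first reaches 87 DD on day 9.

day 9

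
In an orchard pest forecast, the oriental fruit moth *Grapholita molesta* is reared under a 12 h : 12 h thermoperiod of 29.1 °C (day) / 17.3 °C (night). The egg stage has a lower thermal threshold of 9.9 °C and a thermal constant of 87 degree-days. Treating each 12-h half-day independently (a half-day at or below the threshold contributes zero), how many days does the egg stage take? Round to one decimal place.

Day half: max(0, 29.1 − 9.9) × 0.5 = 19.2 × 0.5 = 9.60 DD.
Night half: max(0, 17.3 − 9.9) × 0.5 = 7.4 × 0.5 = 3.70 DD.
Per 24 h: 13.30 DD/day.
Duration = 87 / 13.30 = 6.541 ≈ 6.5 days.

6.5 days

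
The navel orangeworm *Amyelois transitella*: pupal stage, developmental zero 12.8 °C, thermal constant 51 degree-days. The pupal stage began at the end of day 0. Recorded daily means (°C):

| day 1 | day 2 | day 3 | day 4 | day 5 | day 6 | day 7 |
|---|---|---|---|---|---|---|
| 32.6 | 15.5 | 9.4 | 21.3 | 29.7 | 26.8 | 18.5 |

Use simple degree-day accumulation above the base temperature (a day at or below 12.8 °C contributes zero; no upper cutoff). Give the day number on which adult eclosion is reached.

Daily DD above 12.8 °C: 19.8, 2.7, 0.0, 8.5, 16.9, 14.0, 5.7.
Cumulative: 19.8, 22.5, 22.5, 31.0, 47.9, 61.9, 67.6.
The total first reaches 51 DD on day 6.

day 6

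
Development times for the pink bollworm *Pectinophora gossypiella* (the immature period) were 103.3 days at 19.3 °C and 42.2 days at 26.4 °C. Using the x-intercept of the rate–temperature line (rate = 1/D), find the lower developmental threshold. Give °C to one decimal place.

Linear rate model ⇒ the product D·(T − T_b) is constant across temperatures.
103.3·(19.3 − T_b) = 42.2·(26.4 − T_b)
T_b = (103.3·19.3 − 42.2·26.4) / (103.3 − 42.2) = 879.61 / 61.1 = 14.396 °C ≈ 14.4 °C.

14.4 °C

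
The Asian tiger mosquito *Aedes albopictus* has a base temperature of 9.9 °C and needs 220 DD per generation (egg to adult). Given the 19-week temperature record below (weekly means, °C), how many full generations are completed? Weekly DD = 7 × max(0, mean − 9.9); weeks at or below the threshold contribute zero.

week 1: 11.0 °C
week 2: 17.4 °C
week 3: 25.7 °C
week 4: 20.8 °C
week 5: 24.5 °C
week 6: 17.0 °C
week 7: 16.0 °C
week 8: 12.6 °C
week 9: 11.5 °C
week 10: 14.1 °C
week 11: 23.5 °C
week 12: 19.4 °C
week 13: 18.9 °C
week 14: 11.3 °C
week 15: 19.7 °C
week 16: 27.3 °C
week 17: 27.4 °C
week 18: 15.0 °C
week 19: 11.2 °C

4 generations

Weekly DD (7 × max(0, T̄ − 9.9)): 7.7, 52.5, 110.6, 76.3, 102.2, 49.7, 42.7, 18.9, 11.2, 29.4, 95.2, 66.5, 63.0, 9.8, 68.6, 121.8, 122.5, 35.7, 9.1.
Season total = 1093.4 DD.
Complete generations = ⌊1093.4 / 220⌋ = 4.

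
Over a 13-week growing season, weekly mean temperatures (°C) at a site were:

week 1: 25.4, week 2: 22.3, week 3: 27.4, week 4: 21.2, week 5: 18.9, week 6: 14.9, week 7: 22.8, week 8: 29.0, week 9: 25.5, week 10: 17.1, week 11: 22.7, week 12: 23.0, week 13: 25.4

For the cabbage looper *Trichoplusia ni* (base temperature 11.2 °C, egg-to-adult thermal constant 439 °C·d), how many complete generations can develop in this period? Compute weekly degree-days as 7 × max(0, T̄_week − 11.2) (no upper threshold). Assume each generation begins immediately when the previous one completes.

Weekly DD (7 × max(0, T̄ − 11.2)): 99.4, 77.7, 113.4, 70.0, 53.9, 25.9, 81.2, 124.6, 100.1, 41.3, 80.5, 82.6, 99.4.
Season total = 1050.0 DD.
Complete generations = ⌊1050.0 / 439⌋ = 2.

2 generations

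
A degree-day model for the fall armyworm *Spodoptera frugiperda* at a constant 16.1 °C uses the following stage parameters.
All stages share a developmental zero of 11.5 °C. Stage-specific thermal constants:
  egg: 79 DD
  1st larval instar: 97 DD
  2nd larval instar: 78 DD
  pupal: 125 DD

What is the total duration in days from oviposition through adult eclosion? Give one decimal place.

82.4 days

Daily accumulation at 16.1 °C = 16.1 − 11.5 = 4.6 DD/day.
Total K = 79 + 97 + 78 + 125 = 379 DD.
Total duration = 379 / 4.6 = 82.391 ≈ 82.4 days.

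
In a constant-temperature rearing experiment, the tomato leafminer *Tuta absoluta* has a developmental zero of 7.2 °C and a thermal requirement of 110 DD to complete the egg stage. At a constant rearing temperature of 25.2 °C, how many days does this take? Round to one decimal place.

Daily accumulation = 25.2 − 7.2 = 18.0 DD/day.
Duration = 110 / 18.0 = 6.111 ≈ 6.1 days.

6.1 days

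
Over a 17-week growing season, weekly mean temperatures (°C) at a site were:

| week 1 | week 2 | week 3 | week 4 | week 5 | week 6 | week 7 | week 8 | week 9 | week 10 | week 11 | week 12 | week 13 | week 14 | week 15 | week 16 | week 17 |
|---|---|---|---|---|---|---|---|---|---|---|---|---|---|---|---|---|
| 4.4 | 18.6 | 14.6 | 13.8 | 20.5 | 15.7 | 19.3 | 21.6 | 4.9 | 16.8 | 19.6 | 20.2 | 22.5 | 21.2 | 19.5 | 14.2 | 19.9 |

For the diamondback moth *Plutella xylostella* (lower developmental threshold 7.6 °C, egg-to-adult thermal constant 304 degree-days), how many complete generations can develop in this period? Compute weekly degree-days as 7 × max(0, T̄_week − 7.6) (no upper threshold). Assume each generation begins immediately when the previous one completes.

Weekly DD (7 × max(0, T̄ − 7.6)): 0.0, 77.0, 49.0, 43.4, 90.3, 56.7, 81.9, 98.0, 0.0, 64.4, 84.0, 88.2, 104.3, 95.2, 83.3, 46.2, 86.1.
Season total = 1148.0 DD.
Complete generations = ⌊1148.0 / 304⌋ = 3.

3 generations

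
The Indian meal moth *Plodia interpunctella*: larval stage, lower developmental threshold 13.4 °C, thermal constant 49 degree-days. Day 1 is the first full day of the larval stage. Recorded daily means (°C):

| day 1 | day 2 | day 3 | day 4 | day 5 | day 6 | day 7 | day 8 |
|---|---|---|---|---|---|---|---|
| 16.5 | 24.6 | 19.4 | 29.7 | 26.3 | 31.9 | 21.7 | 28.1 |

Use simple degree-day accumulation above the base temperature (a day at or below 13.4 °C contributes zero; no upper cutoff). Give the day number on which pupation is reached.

day 5

Daily DD above 13.4 °C: 3.1, 11.2, 6.0, 16.3, 12.9, 18.5, 8.3, 14.7.
Cumulative: 3.1, 14.3, 20.3, 36.6, 49.5, 68.0, 76.3, 91.0.
The total first reaches 49 DD on day 5.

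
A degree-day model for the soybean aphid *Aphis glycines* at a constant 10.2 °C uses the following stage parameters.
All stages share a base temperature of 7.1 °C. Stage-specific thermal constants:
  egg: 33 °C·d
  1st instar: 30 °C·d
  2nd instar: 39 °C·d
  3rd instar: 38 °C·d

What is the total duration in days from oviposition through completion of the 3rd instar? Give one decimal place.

Daily accumulation at 10.2 °C = 10.2 − 7.1 = 3.1 DD/day.
Total K = 33 + 30 + 39 + 38 = 140 DD.
Total duration = 140 / 3.1 = 45.161 ≈ 45.2 days.

45.2 days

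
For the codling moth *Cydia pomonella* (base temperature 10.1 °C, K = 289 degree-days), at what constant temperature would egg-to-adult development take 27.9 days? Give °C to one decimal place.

Required daily accumulation = 289 / 27.9 = 10.358 DD/day.
T = T_base + 10.358 = 10.1 + 10.358 = 20.458 ≈ 20.5 °C.

20.5 °C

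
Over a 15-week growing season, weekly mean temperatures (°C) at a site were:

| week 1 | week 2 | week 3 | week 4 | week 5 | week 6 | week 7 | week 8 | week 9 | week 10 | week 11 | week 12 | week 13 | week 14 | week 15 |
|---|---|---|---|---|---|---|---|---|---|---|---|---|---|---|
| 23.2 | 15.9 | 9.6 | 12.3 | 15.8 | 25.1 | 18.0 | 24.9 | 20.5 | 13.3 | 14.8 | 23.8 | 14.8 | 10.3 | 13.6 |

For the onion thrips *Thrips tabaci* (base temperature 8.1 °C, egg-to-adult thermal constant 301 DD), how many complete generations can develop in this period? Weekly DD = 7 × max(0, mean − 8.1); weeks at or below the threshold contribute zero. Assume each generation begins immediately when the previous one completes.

3 generations

Weekly DD (7 × max(0, T̄ − 8.1)): 105.7, 54.6, 10.5, 29.4, 53.9, 119.0, 69.3, 117.6, 86.8, 36.4, 46.9, 109.9, 46.9, 15.4, 38.5.
Season total = 940.8 DD.
Complete generations = ⌊940.8 / 301⌋ = 3.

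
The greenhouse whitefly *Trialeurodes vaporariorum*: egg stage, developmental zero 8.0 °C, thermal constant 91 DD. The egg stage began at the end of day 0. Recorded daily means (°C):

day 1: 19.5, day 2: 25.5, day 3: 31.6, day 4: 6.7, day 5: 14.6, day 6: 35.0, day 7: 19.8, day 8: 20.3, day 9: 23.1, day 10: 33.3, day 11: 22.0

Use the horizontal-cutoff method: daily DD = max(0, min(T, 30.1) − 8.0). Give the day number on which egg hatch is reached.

day 7

Daily DD above 8.0 °C (capped at 22.1): 11.5, 17.5, 22.1, 0.0, 6.6, 22.1, 11.8, 12.3, 15.1, 22.1, 14.0.
Cumulative: 11.5, 29.0, 51.1, 51.1, 57.7, 79.8, 91.6, 103.9, 119.0, 141.1, 155.1.
The total first reaches 91 DD on day 7.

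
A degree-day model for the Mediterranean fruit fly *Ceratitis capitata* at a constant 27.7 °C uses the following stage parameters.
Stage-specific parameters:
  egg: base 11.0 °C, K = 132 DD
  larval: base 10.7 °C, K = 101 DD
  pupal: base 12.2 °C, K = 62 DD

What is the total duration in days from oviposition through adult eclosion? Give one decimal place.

egg: 132 / (27.7 − 11.0) = 132 / 16.7 = 7.904 d.
larval: 101 / (27.7 − 10.7) = 101 / 17.0 = 5.941 d.
pupal: 62 / (27.7 − 12.2) = 62 / 15.5 = 4.000 d.
Sum = 17.845 ≈ 17.8 days.

17.8 days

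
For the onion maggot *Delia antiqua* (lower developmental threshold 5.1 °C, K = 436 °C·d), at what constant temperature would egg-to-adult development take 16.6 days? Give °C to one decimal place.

31.4 °C

Required daily accumulation = 436 / 16.6 = 26.265 DD/day.
T = T_base + 26.265 = 5.1 + 26.265 = 31.365 ≈ 31.4 °C.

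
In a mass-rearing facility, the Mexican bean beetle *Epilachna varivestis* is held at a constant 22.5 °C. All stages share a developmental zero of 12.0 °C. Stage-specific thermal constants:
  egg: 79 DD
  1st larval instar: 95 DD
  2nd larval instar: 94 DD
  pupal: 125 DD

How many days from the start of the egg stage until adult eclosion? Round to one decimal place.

Daily accumulation at 22.5 °C = 22.5 − 12.0 = 10.5 DD/day.
Total K = 79 + 95 + 94 + 125 = 393 DD.
Total duration = 393 / 10.5 = 37.429 ≈ 37.4 days.

37.4 days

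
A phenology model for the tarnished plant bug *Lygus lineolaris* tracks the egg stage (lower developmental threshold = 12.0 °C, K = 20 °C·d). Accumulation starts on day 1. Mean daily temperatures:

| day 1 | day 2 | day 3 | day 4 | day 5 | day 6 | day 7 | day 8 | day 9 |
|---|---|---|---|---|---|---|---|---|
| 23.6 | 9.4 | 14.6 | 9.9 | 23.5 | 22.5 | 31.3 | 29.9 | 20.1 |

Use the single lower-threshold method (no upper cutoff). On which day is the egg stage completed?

day 5

Daily DD above 12.0 °C: 11.6, 0.0, 2.6, 0.0, 11.5, 10.5, 19.3, 17.9, 8.1.
Cumulative: 11.6, 11.6, 14.2, 14.2, 25.7, 36.2, 55.5, 73.4, 81.5.
The total first reaches 20 DD on day 5.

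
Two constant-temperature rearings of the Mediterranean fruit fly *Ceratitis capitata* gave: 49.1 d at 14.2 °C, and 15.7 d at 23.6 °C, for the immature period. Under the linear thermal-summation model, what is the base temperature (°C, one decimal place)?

9.8 °C

Under the model K = D·(T − T_b), so D₁·(T₁ − T_b) = D₂·(T₂ − T_b).
49.1·(14.2 − T_b) = 15.7·(23.6 − T_b)
T_b = (49.1·14.2 − 15.7·23.6) / (49.1 − 15.7) = 326.70 / 33.4 = 9.781 °C ≈ 9.8 °C.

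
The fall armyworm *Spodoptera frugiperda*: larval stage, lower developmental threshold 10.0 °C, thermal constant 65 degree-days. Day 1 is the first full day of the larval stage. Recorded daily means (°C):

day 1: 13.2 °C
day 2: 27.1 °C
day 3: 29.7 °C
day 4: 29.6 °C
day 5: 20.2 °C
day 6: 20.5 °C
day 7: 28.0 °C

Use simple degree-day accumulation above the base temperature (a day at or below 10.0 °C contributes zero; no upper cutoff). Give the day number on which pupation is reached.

day 5

Daily DD above 10.0 °C: 3.2, 17.1, 19.7, 19.6, 10.2, 10.5, 18.0.
Cumulative: 3.2, 20.3, 40.0, 59.6, 69.8, 80.3, 98.3.
The total first reaches 65 DD on day 5.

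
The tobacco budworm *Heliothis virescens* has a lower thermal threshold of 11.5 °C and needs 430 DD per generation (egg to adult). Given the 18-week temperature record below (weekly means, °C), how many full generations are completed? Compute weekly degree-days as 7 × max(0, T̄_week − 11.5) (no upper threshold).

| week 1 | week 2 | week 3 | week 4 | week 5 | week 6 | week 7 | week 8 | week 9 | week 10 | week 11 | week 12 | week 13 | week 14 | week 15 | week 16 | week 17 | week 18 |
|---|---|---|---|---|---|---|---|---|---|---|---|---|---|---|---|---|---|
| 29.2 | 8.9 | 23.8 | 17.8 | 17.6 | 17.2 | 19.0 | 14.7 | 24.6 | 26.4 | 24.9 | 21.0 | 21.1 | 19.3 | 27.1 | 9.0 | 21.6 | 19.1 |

2 generations

Weekly DD (7 × max(0, T̄ − 11.5)): 123.9, 0.0, 86.1, 44.1, 42.7, 39.9, 52.5, 22.4, 91.7, 104.3, 93.8, 66.5, 67.2, 54.6, 109.2, 0.0, 70.7, 53.2.
Season total = 1122.8 DD.
Complete generations = ⌊1122.8 / 430⌋ = 2.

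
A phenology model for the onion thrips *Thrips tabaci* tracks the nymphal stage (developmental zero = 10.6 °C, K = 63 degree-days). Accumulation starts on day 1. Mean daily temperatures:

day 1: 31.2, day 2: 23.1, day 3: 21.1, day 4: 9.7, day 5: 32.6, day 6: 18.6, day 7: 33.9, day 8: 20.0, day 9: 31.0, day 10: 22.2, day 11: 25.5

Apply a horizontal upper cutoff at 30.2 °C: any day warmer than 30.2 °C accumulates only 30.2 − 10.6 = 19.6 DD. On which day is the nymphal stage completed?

day 6

Daily DD above 10.6 °C (capped at 19.6): 19.6, 12.5, 10.5, 0.0, 19.6, 8.0, 19.6, 9.4, 19.6, 11.6, 14.9.
Cumulative: 19.6, 32.1, 42.6, 42.6, 62.2, 70.2, 89.8, 99.2, 118.8, 130.4, 145.3.
The total first reaches 63 DD on day 6.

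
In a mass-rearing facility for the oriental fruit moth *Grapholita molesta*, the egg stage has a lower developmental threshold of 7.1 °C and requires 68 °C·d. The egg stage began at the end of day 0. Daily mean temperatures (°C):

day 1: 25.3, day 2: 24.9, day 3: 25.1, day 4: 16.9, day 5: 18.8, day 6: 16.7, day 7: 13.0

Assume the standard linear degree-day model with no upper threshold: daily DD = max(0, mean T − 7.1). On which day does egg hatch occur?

day 5

Daily DD above 7.1 °C: 18.2, 17.8, 18.0, 9.8, 11.7, 9.6, 5.9.
Cumulative: 18.2, 36.0, 54.0, 63.8, 75.5, 85.1, 91.0.
The total first reaches 68 DD on day 5.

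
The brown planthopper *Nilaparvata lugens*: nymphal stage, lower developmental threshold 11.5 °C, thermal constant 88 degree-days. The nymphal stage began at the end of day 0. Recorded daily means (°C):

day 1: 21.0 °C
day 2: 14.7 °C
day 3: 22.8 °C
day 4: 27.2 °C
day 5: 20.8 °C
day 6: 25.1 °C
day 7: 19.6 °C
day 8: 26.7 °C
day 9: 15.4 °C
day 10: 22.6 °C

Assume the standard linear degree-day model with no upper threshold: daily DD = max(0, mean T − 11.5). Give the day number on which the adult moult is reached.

Daily DD above 11.5 °C: 9.5, 3.2, 11.3, 15.7, 9.3, 13.6, 8.1, 15.2, 3.9, 11.1.
Cumulative: 9.5, 12.7, 24.0, 39.7, 49.0, 62.6, 70.7, 85.9, 89.8, 100.9.
The total first reaches 88 DD on day 9.

day 9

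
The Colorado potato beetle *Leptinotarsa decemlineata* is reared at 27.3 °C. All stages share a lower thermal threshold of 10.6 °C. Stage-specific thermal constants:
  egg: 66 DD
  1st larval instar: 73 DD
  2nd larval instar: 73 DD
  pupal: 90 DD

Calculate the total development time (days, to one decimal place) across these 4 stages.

18.1 days

Daily accumulation at 27.3 °C = 27.3 − 10.6 = 16.7 DD/day.
Total K = 66 + 73 + 73 + 90 = 302 DD.
Total duration = 302 / 16.7 = 18.084 ≈ 18.1 days.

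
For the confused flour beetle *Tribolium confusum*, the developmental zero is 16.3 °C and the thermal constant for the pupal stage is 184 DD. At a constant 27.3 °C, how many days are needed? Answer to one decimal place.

Daily accumulation = 27.3 − 16.3 = 11.0 DD/day.
Duration = 184 / 11.0 = 16.727 ≈ 16.7 days.

16.7 days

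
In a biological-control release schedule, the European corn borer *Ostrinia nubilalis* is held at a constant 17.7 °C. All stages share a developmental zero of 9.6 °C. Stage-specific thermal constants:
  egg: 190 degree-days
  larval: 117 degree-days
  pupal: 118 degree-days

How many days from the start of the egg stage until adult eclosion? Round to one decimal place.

52.5 days

Daily accumulation at 17.7 °C = 17.7 − 9.6 = 8.1 DD/day.
Total K = 190 + 117 + 118 = 425 DD.
Total duration = 425 / 8.1 = 52.469 ≈ 52.5 days.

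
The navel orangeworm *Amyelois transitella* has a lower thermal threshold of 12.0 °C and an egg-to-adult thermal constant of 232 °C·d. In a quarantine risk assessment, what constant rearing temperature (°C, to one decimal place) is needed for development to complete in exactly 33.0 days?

19.0 °C

Required daily accumulation = 232 / 33.0 = 7.030 DD/day.
T = T_base + 7.030 = 12.0 + 7.030 = 19.030 ≈ 19.0 °C.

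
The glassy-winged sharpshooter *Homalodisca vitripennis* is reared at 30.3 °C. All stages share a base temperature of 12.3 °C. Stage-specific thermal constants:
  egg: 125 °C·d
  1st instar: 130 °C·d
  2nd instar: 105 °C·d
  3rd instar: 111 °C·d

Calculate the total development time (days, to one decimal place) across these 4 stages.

26.2 days

Daily accumulation at 30.3 °C = 30.3 − 12.3 = 18.0 DD/day.
Total K = 125 + 130 + 105 + 111 = 471 DD.
Total duration = 471 / 18.0 = 26.167 ≈ 26.2 days.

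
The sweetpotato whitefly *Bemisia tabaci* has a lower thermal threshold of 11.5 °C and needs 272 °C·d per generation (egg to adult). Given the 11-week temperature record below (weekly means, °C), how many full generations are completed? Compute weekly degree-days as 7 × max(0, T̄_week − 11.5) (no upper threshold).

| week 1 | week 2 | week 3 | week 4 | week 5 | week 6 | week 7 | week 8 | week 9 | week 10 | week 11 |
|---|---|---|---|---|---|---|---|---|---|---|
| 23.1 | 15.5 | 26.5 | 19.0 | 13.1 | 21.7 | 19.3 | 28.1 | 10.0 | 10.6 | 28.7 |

2 generations

Weekly DD (7 × max(0, T̄ − 11.5)): 81.2, 28.0, 105.0, 52.5, 11.2, 71.4, 54.6, 116.2, 0.0, 0.0, 120.4.
Season total = 640.5 DD.
Complete generations = ⌊640.5 / 272⌋ = 2.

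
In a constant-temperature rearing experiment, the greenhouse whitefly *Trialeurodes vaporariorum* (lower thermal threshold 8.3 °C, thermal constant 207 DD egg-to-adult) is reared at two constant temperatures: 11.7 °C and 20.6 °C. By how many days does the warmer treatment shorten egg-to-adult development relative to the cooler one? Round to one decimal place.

44.1 days

At 11.7 °C: 207 / (11.7 − 8.3) = 207 / 3.4 = 60.882 d.
At 20.6 °C: 207 / (20.6 − 8.3) = 207 / 12.3 = 16.829 d.
Difference = |60.882 − 16.829| = 44.053 ≈ 44.1 days.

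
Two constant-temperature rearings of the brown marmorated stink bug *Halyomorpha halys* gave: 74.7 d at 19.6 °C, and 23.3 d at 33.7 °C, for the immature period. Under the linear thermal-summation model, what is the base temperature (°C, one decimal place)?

13.2 °C

Under the model K = D·(T − T_b), so D₁·(T₁ − T_b) = D₂·(T₂ − T_b).
74.7·(19.6 − T_b) = 23.3·(33.7 − T_b)
T_b = (74.7·19.6 − 23.3·33.7) / (74.7 − 23.3) = 678.91 / 51.4 = 13.208 °C ≈ 13.2 °C.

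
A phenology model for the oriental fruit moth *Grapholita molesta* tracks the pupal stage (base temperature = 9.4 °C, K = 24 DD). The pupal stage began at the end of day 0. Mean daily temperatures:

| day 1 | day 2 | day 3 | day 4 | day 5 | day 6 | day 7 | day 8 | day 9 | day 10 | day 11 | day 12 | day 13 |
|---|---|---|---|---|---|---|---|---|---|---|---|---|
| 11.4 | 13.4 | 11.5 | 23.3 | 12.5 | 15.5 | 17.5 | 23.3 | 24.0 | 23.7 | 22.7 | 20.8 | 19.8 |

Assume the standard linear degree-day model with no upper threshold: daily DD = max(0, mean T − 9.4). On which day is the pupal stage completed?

Daily DD above 9.4 °C: 2.0, 4.0, 2.1, 13.9, 3.1, 6.1, 8.1, 13.9, 14.6, 14.3, 13.3, 11.4, 10.4.
Cumulative: 2.0, 6.0, 8.1, 22.0, 25.1, 31.2, 39.3, 53.2, 67.8, 82.1, 95.4, 106.8, 117.2.
The total first reaches 24 DD on day 5.

day 5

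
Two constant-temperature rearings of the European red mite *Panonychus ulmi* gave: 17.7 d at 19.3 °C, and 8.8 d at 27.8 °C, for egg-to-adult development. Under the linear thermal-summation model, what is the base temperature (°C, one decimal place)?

10.9 °C

Linear rate model ⇒ the product D·(T − T_b) is constant across temperatures.
17.7·(19.3 − T_b) = 8.8·(27.8 − T_b)
T_b = (17.7·19.3 − 8.8·27.8) / (17.7 − 8.8) = 96.97 / 8.9 = 10.896 °C ≈ 10.9 °C.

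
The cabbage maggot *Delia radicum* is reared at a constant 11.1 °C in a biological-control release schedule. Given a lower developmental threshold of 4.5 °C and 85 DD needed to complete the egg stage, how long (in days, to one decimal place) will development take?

Daily accumulation = 11.1 − 4.5 = 6.6 DD/day.
Duration = 85 / 6.6 = 12.879 ≈ 12.9 days.

12.9 days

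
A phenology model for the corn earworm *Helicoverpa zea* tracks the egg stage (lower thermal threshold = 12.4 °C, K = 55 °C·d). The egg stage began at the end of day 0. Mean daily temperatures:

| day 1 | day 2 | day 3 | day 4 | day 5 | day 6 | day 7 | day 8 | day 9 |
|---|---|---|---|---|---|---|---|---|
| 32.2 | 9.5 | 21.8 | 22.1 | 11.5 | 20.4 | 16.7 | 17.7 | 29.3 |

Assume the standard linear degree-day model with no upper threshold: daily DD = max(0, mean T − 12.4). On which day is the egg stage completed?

day 8

Daily DD above 12.4 °C: 19.8, 0.0, 9.4, 9.7, 0.0, 8.0, 4.3, 5.3, 16.9.
Cumulative: 19.8, 19.8, 29.2, 38.9, 38.9, 46.9, 51.2, 56.5, 73.4.
The total first reaches 55 DD on day 8.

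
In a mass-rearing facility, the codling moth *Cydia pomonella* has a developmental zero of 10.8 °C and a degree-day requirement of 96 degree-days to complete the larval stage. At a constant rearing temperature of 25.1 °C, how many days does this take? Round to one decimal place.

Daily accumulation = 25.1 − 10.8 = 14.3 DD/day.
Duration = 96 / 14.3 = 6.713 ≈ 6.7 days.

6.7 days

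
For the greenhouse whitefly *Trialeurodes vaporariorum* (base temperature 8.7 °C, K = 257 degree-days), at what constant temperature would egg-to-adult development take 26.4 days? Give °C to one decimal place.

18.4 °C

Required daily accumulation = 257 / 26.4 = 9.735 DD/day.
T = T_base + 9.735 = 8.7 + 9.735 = 18.435 ≈ 18.4 °C.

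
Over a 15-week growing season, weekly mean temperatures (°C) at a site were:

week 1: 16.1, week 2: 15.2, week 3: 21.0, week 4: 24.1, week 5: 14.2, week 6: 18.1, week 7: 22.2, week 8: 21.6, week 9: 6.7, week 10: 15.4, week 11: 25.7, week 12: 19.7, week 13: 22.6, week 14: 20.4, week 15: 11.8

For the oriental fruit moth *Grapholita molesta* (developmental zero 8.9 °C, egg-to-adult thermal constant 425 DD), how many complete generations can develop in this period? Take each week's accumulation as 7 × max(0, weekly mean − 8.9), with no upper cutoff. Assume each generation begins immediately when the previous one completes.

2 generations

Weekly DD (7 × max(0, T̄ − 8.9)): 50.4, 44.1, 84.7, 106.4, 37.1, 64.4, 93.1, 88.9, 0.0, 45.5, 117.6, 75.6, 95.9, 80.5, 20.3.
Season total = 1004.5 DD.
Complete generations = ⌊1004.5 / 425⌋ = 2.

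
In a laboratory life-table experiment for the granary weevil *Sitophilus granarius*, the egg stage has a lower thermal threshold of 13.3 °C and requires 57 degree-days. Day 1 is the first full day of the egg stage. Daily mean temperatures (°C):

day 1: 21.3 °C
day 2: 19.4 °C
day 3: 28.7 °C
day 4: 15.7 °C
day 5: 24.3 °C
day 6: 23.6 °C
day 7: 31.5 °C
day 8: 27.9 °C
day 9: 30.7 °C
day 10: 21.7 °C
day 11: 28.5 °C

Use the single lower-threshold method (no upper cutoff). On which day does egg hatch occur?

day 7

Daily DD above 13.3 °C: 8.0, 6.1, 15.4, 2.4, 11.0, 10.3, 18.2, 14.6, 17.4, 8.4, 15.2.
Cumulative: 8.0, 14.1, 29.5, 31.9, 42.9, 53.2, 71.4, 86.0, 103.4, 111.8, 127.0.
The total first reaches 57 DD on day 7.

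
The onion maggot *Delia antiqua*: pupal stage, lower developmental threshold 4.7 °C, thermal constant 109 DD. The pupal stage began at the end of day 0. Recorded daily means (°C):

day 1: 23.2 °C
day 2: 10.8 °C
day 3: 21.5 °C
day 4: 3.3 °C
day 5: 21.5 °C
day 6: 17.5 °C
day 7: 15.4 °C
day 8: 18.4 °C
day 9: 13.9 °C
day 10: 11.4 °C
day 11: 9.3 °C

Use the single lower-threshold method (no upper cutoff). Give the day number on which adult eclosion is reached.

day 10

Daily DD above 4.7 °C: 18.5, 6.1, 16.8, 0.0, 16.8, 12.8, 10.7, 13.7, 9.2, 6.7, 4.6.
Cumulative: 18.5, 24.6, 41.4, 41.4, 58.2, 71.0, 81.7, 95.4, 104.6, 111.3, 115.9.
The total first reaches 109 DD on day 10.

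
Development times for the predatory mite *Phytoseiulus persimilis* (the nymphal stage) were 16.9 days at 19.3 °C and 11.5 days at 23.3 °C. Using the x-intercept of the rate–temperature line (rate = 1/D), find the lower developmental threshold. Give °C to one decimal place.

10.8 °C

Equal thermal constants: D₁(T₁ − T_b) = D₂(T₂ − T_b).
16.9·(19.3 − T_b) = 11.5·(23.3 − T_b)
T_b = (16.9·19.3 − 11.5·23.3) / (16.9 − 11.5) = 58.22 / 5.4 = 10.781 °C ≈ 10.8 °C.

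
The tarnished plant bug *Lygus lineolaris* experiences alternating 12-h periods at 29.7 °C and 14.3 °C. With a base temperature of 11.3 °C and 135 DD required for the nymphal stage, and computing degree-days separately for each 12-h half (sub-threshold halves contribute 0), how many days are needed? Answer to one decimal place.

Day half: max(0, 29.7 − 11.3) × 0.5 = 18.4 × 0.5 = 9.20 DD.
Night half: max(0, 14.3 − 11.3) × 0.5 = 3.0 × 0.5 = 1.50 DD.
Per 24 h: 10.70 DD/day.
Duration = 135 / 10.70 = 12.617 ≈ 12.6 days.

12.6 days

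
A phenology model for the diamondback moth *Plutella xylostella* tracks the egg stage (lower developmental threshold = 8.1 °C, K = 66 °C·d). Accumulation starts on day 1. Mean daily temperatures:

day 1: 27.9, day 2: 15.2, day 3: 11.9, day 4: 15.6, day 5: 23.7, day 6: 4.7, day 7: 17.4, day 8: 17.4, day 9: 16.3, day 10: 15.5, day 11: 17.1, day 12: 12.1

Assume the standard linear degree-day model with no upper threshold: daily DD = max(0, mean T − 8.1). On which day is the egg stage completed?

day 8

Daily DD above 8.1 °C: 19.8, 7.1, 3.8, 7.5, 15.6, 0.0, 9.3, 9.3, 8.2, 7.4, 9.0, 4.0.
Cumulative: 19.8, 26.9, 30.7, 38.2, 53.8, 53.8, 63.1, 72.4, 80.6, 88.0, 97.0, 101.0.
The total first reaches 66 DD on day 8.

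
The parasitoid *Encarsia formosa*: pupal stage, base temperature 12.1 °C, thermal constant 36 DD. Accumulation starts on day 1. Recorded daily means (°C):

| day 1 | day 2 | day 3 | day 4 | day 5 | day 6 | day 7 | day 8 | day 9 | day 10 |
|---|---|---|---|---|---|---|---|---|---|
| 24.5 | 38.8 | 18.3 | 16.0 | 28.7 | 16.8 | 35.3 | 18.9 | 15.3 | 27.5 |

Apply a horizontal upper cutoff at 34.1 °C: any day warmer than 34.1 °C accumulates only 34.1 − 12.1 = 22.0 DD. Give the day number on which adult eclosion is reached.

day 3

Daily DD above 12.1 °C (capped at 22.0): 12.4, 22.0, 6.2, 3.9, 16.6, 4.7, 22.0, 6.8, 3.2, 15.4.
Cumulative: 12.4, 34.4, 40.6, 44.5, 61.1, 65.8, 87.8, 94.6, 97.8, 113.2.
The total first reaches 36 DD on day 3.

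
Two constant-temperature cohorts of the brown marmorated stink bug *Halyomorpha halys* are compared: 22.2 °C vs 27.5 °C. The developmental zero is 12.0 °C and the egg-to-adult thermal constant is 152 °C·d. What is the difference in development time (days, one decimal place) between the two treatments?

At 22.2 °C: 152 / (22.2 − 12.0) = 152 / 10.2 = 14.902 d.
At 27.5 °C: 152 / (27.5 − 12.0) = 152 / 15.5 = 9.806 d.
Difference = |14.902 − 9.806| = 5.096 ≈ 5.1 days.

5.1 days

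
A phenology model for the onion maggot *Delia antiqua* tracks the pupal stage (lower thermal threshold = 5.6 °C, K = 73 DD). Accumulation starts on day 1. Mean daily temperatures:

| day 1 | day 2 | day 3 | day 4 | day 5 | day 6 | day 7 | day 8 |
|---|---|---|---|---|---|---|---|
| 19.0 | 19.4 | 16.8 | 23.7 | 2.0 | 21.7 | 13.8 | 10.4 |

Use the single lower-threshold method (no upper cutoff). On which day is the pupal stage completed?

Daily DD above 5.6 °C: 13.4, 13.8, 11.2, 18.1, 0.0, 16.1, 8.2, 4.8.
Cumulative: 13.4, 27.2, 38.4, 56.5, 56.5, 72.6, 80.8, 85.6.
The total first reaches 73 DD on day 7.

day 7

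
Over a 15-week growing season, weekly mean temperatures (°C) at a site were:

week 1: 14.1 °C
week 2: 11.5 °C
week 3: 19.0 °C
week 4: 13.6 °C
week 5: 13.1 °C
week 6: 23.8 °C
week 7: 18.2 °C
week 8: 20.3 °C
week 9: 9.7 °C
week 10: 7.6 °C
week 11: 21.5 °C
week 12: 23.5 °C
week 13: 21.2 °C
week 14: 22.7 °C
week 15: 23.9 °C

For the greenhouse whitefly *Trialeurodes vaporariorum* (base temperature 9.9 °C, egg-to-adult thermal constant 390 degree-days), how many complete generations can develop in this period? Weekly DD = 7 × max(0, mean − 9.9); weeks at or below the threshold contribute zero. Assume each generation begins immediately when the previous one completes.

2 generations

Weekly DD (7 × max(0, T̄ − 9.9)): 29.4, 11.2, 63.7, 25.9, 22.4, 97.3, 58.1, 72.8, 0.0, 0.0, 81.2, 95.2, 79.1, 89.6, 98.0.
Season total = 823.9 DD.
Complete generations = ⌊823.9 / 390⌋ = 2.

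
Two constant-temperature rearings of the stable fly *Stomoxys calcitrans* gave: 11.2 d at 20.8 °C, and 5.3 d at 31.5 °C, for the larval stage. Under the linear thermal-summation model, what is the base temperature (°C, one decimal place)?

Under the model K = D·(T − T_b), so D₁·(T₁ − T_b) = D₂·(T₂ − T_b).
11.2·(20.8 − T_b) = 5.3·(31.5 − T_b)
T_b = (11.2·20.8 − 5.3·31.5) / (11.2 − 5.3) = 66.01 / 5.9 = 11.188 °C ≈ 11.2 °C.

11.2 °C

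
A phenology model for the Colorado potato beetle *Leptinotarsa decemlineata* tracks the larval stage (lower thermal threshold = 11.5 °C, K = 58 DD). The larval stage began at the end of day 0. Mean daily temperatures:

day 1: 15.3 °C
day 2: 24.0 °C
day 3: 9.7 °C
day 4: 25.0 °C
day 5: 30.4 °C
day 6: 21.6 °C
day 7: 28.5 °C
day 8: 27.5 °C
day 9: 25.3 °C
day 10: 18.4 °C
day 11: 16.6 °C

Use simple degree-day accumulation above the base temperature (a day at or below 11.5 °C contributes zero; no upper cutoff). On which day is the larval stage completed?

Daily DD above 11.5 °C: 3.8, 12.5, 0.0, 13.5, 18.9, 10.1, 17.0, 16.0, 13.8, 6.9, 5.1.
Cumulative: 3.8, 16.3, 16.3, 29.8, 48.7, 58.8, 75.8, 91.8, 105.6, 112.5, 117.6.
The total first reaches 58 DD on day 6.

day 6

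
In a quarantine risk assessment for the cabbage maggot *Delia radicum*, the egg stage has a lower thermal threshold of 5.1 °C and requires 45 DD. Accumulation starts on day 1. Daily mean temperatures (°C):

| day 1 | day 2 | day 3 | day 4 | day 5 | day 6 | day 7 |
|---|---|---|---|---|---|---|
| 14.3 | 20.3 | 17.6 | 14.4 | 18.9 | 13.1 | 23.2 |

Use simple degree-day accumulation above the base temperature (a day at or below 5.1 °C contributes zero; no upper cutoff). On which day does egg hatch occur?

day 4

Daily DD above 5.1 °C: 9.2, 15.2, 12.5, 9.3, 13.8, 8.0, 18.1.
Cumulative: 9.2, 24.4, 36.9, 46.2, 60.0, 68.0, 86.1.
The total first reaches 45 DD on day 4.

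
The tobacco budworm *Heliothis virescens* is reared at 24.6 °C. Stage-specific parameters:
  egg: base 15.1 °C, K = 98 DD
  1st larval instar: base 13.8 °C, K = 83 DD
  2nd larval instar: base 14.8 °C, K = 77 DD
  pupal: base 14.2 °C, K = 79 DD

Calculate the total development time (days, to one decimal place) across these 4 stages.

egg: 98 / (24.6 − 15.1) = 98 / 9.5 = 10.316 d.
1st larval instar: 83 / (24.6 − 13.8) = 83 / 10.8 = 7.685 d.
2nd larval instar: 77 / (24.6 − 14.8) = 77 / 9.8 = 7.857 d.
pupal: 79 / (24.6 − 14.2) = 79 / 10.4 = 7.596 d.
Sum = 33.454 ≈ 33.5 days.

33.5 days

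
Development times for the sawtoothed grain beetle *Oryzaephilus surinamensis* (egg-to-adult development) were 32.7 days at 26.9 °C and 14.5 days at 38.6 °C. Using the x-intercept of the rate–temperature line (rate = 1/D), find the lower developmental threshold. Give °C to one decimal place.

Under the model K = D·(T − T_b), so D₁·(T₁ − T_b) = D₂·(T₂ − T_b).
32.7·(26.9 − T_b) = 14.5·(38.6 − T_b)
T_b = (32.7·26.9 − 14.5·38.6) / (32.7 − 14.5) = 319.93 / 18.2 = 17.579 °C ≈ 17.6 °C.

17.6 °C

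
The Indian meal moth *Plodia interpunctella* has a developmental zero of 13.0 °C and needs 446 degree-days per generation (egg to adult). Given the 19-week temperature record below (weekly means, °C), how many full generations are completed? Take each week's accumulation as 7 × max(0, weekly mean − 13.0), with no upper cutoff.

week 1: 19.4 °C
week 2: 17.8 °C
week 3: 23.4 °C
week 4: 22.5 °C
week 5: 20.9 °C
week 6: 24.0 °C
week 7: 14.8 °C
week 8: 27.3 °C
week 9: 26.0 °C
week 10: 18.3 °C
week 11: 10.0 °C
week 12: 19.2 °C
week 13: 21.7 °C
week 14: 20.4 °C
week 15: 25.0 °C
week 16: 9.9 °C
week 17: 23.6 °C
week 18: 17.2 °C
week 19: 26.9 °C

Weekly DD (7 × max(0, T̄ − 13.0)): 44.8, 33.6, 72.8, 66.5, 55.3, 77.0, 12.6, 100.1, 91.0, 37.1, 0.0, 43.4, 60.9, 51.8, 84.0, 0.0, 74.2, 29.4, 97.3.
Season total = 1031.8 DD.
Complete generations = ⌊1031.8 / 446⌋ = 2.

2 generations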